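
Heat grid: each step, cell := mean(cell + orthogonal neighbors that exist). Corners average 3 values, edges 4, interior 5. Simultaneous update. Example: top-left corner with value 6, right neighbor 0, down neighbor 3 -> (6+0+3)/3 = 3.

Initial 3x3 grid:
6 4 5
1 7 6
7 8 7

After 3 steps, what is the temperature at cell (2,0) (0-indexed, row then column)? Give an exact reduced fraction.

Answer: 6121/1080

Derivation:
Step 1: cell (2,0) = 16/3
Step 2: cell (2,0) = 107/18
Step 3: cell (2,0) = 6121/1080
Full grid after step 3:
  10447/2160 38017/7200 1303/240
  8601/1600 11061/2000 29003/4800
  6121/1080 89509/14400 2267/360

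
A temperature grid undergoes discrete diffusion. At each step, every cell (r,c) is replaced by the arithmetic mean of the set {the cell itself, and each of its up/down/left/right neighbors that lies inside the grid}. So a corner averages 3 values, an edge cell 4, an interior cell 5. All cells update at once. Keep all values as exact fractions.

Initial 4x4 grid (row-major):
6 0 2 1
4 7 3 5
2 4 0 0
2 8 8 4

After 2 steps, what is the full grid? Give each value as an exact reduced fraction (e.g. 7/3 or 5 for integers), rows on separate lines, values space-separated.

After step 1:
  10/3 15/4 3/2 8/3
  19/4 18/5 17/5 9/4
  3 21/5 3 9/4
  4 11/2 5 4
After step 2:
  71/18 731/240 679/240 77/36
  881/240 197/50 11/4 317/120
  319/80 193/50 357/100 23/8
  25/6 187/40 35/8 15/4

Answer: 71/18 731/240 679/240 77/36
881/240 197/50 11/4 317/120
319/80 193/50 357/100 23/8
25/6 187/40 35/8 15/4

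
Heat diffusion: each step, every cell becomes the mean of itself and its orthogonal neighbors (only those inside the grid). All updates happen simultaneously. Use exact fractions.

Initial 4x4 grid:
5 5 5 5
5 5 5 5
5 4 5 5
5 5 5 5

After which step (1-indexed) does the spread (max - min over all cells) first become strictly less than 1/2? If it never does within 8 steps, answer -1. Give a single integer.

Step 1: max=5, min=19/4, spread=1/4
  -> spread < 1/2 first at step 1
Step 2: max=5, min=239/50, spread=11/50
Step 3: max=5, min=11633/2400, spread=367/2400
Step 4: max=2987/600, min=52429/10800, spread=1337/10800
Step 5: max=89531/18000, min=1578331/324000, spread=33227/324000
Step 6: max=535951/108000, min=47385673/9720000, spread=849917/9720000
Step 7: max=8031467/1620000, min=1424285653/291600000, spread=21378407/291600000
Step 8: max=2406311657/486000000, min=42773537629/8748000000, spread=540072197/8748000000

Answer: 1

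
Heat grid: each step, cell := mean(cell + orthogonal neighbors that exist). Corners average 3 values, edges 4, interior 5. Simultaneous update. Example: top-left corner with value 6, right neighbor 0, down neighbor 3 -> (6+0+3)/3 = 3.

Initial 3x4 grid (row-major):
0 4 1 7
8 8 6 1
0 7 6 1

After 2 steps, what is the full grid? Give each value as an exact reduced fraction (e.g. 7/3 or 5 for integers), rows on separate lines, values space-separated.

Answer: 15/4 367/80 303/80 15/4
49/10 47/10 97/20 829/240
19/4 437/80 1039/240 137/36

Derivation:
After step 1:
  4 13/4 9/2 3
  4 33/5 22/5 15/4
  5 21/4 5 8/3
After step 2:
  15/4 367/80 303/80 15/4
  49/10 47/10 97/20 829/240
  19/4 437/80 1039/240 137/36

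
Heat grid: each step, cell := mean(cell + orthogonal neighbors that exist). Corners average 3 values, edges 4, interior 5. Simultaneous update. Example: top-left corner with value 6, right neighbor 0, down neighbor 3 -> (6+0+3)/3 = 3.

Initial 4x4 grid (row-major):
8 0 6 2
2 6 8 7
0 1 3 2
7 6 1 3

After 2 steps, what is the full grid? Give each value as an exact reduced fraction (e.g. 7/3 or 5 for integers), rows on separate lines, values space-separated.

After step 1:
  10/3 5 4 5
  4 17/5 6 19/4
  5/2 16/5 3 15/4
  13/3 15/4 13/4 2
After step 2:
  37/9 59/15 5 55/12
  397/120 108/25 423/100 39/8
  421/120 317/100 96/25 27/8
  127/36 109/30 3 3

Answer: 37/9 59/15 5 55/12
397/120 108/25 423/100 39/8
421/120 317/100 96/25 27/8
127/36 109/30 3 3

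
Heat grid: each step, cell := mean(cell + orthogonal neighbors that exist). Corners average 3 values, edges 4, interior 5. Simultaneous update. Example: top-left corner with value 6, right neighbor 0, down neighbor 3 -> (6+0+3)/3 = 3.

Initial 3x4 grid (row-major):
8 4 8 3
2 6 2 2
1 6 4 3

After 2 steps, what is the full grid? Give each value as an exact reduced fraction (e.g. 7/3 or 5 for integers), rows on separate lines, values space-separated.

After step 1:
  14/3 13/2 17/4 13/3
  17/4 4 22/5 5/2
  3 17/4 15/4 3
After step 2:
  185/36 233/48 1169/240 133/36
  191/48 117/25 189/50 427/120
  23/6 15/4 77/20 37/12

Answer: 185/36 233/48 1169/240 133/36
191/48 117/25 189/50 427/120
23/6 15/4 77/20 37/12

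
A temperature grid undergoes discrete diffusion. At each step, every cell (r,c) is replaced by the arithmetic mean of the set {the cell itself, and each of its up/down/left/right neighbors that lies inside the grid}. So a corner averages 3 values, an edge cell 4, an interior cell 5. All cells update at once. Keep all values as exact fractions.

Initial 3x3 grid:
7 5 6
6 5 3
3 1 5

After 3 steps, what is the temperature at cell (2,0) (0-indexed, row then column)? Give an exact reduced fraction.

Answer: 1747/432

Derivation:
Step 1: cell (2,0) = 10/3
Step 2: cell (2,0) = 145/36
Step 3: cell (2,0) = 1747/432
Full grid after step 3:
  185/36 14743/2880 1027/216
  13673/2880 1757/400 12643/2880
  1747/432 5719/1440 181/48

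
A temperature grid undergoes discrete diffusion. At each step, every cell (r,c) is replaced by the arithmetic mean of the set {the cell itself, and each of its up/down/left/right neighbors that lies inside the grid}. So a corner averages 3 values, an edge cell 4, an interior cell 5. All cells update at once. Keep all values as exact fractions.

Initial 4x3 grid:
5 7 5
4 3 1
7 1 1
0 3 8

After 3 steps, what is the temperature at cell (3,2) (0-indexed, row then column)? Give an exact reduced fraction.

Step 1: cell (3,2) = 4
Step 2: cell (3,2) = 13/4
Step 3: cell (3,2) = 463/144
Full grid after step 3:
  9767/2160 1927/450 8357/2160
  29357/7200 1381/375 25007/7200
  24647/7200 4979/1500 7499/2400
  1435/432 1427/450 463/144

Answer: 463/144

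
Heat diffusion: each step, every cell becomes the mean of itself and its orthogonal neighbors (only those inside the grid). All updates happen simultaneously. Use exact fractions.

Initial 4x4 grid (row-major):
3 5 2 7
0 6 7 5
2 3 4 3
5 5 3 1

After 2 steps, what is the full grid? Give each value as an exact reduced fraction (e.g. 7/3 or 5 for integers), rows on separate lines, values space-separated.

Answer: 113/36 967/240 1123/240 185/36
727/240 79/20 19/4 1093/240
53/16 187/50 193/50 181/48
7/2 61/16 163/48 53/18

Derivation:
After step 1:
  8/3 4 21/4 14/3
  11/4 21/5 24/5 11/2
  5/2 4 4 13/4
  4 4 13/4 7/3
After step 2:
  113/36 967/240 1123/240 185/36
  727/240 79/20 19/4 1093/240
  53/16 187/50 193/50 181/48
  7/2 61/16 163/48 53/18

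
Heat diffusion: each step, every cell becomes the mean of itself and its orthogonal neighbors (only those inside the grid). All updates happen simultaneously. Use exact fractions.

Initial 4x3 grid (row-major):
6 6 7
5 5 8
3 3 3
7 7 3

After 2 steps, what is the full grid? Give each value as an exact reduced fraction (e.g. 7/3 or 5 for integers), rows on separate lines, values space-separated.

After step 1:
  17/3 6 7
  19/4 27/5 23/4
  9/2 21/5 17/4
  17/3 5 13/3
After step 2:
  197/36 361/60 25/4
  1219/240 261/50 28/5
  1147/240 467/100 139/30
  91/18 24/5 163/36

Answer: 197/36 361/60 25/4
1219/240 261/50 28/5
1147/240 467/100 139/30
91/18 24/5 163/36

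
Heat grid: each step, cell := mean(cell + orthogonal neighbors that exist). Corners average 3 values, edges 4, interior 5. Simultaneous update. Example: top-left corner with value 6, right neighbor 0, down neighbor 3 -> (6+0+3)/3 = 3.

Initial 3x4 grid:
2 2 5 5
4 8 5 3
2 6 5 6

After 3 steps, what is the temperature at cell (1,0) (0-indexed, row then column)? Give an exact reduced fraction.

Step 1: cell (1,0) = 4
Step 2: cell (1,0) = 47/12
Step 3: cell (1,0) = 15041/3600
Full grid after step 3:
  835/216 3809/900 16141/3600 9857/2160
  15041/3600 27091/6000 602/125 22913/4800
  637/144 11549/2400 36007/7200 5351/1080

Answer: 15041/3600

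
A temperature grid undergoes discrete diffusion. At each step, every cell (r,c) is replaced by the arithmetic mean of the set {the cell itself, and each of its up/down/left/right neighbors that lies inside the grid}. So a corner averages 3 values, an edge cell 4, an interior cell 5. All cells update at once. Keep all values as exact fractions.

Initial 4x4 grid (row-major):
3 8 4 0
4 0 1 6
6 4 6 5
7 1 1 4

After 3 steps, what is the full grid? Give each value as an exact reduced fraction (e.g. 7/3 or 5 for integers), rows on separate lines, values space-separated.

After step 1:
  5 15/4 13/4 10/3
  13/4 17/5 17/5 3
  21/4 17/5 17/5 21/4
  14/3 13/4 3 10/3
After step 2:
  4 77/20 103/30 115/36
  169/40 86/25 329/100 899/240
  497/120 187/50 369/100 899/240
  79/18 859/240 779/240 139/36
After step 3:
  161/40 4417/1200 12391/3600 7469/2160
  2371/600 3709/1000 21119/6000 25157/7200
  7423/1800 22309/6000 10627/3000 27077/7200
  8719/2160 26917/7200 25877/7200 3907/1080

Answer: 161/40 4417/1200 12391/3600 7469/2160
2371/600 3709/1000 21119/6000 25157/7200
7423/1800 22309/6000 10627/3000 27077/7200
8719/2160 26917/7200 25877/7200 3907/1080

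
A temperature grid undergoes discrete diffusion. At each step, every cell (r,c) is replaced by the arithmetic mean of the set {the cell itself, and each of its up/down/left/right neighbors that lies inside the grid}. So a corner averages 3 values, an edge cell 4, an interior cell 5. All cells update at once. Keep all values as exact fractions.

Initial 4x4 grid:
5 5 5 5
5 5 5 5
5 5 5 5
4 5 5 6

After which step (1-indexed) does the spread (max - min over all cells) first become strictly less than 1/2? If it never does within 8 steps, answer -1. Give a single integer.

Answer: 3

Derivation:
Step 1: max=16/3, min=14/3, spread=2/3
Step 2: max=95/18, min=85/18, spread=5/9
Step 3: max=2233/432, min=2087/432, spread=73/216
  -> spread < 1/2 first at step 3
Step 4: max=66571/12960, min=63029/12960, spread=1771/6480
Step 5: max=396413/77760, min=381187/77760, spread=7613/38880
Step 6: max=59234311/11664000, min=57405689/11664000, spread=914311/5832000
Step 7: max=354130673/69984000, min=345709327/69984000, spread=4210673/34992000
Step 8: max=52997184751/10497600000, min=51978815249/10497600000, spread=509184751/5248800000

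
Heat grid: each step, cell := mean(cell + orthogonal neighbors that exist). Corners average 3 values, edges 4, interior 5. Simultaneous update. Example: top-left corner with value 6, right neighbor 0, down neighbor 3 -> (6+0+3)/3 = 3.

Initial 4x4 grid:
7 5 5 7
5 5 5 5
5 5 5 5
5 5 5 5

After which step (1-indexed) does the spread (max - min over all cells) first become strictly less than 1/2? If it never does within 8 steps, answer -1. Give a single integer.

Answer: 3

Derivation:
Step 1: max=17/3, min=5, spread=2/3
Step 2: max=50/9, min=5, spread=5/9
Step 3: max=1171/216, min=5, spread=91/216
  -> spread < 1/2 first at step 3
Step 4: max=34801/6480, min=377/75, spread=11141/32400
Step 5: max=345529/64800, min=90869/18000, spread=92003/324000
Step 6: max=51594857/9720000, min=114067/22500, spread=2317913/9720000
Step 7: max=1542158273/291600000, min=26375/5184, spread=58564523/291600000
Step 8: max=46121526581/8748000000, min=1240138993/243000000, spread=1476522833/8748000000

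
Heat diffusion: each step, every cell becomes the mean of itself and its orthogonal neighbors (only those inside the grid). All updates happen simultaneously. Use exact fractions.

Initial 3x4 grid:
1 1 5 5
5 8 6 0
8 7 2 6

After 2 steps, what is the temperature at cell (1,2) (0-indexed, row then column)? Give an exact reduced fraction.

Step 1: cell (1,2) = 21/5
Step 2: cell (1,2) = 467/100
Full grid after step 2:
  139/36 59/15 233/60 71/18
  199/40 251/50 467/100 289/80
  221/36 707/120 551/120 73/18

Answer: 467/100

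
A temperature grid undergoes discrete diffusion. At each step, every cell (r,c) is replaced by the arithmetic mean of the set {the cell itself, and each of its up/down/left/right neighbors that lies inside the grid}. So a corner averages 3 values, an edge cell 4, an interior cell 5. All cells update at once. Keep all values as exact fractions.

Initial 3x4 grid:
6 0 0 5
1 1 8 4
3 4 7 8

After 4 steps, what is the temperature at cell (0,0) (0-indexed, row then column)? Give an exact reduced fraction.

Step 1: cell (0,0) = 7/3
Step 2: cell (0,0) = 41/18
Step 3: cell (0,0) = 5363/2160
Step 4: cell (0,0) = 342721/129600
Full grid after step 4:
  342721/129600 163649/54000 32509/9000 181837/43200
  850523/288000 402437/120000 1524361/360000 4041599/864000
  422921/129600 104387/27000 15644/3375 674311/129600

Answer: 342721/129600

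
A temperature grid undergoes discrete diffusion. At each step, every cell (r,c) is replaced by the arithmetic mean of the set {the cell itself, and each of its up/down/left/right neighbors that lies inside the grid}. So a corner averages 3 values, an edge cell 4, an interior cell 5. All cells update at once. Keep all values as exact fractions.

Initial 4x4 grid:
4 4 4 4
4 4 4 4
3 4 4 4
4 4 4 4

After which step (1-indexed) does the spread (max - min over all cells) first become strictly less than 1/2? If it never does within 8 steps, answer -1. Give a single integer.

Answer: 1

Derivation:
Step 1: max=4, min=11/3, spread=1/3
  -> spread < 1/2 first at step 1
Step 2: max=4, min=449/120, spread=31/120
Step 3: max=4, min=4109/1080, spread=211/1080
Step 4: max=4, min=415157/108000, spread=16843/108000
Step 5: max=35921/9000, min=3749357/972000, spread=130111/972000
Step 6: max=2152841/540000, min=112997633/29160000, spread=3255781/29160000
Step 7: max=2148893/540000, min=3398846309/874800000, spread=82360351/874800000
Step 8: max=386293559/97200000, min=102224683109/26244000000, spread=2074577821/26244000000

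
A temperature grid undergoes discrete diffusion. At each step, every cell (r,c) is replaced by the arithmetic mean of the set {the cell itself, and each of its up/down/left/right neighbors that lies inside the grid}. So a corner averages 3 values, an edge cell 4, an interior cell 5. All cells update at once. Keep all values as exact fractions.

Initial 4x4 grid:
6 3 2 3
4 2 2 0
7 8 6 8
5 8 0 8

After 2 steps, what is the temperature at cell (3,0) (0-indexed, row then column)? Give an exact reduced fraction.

Answer: 215/36

Derivation:
Step 1: cell (3,0) = 20/3
Step 2: cell (3,0) = 215/36
Full grid after step 2:
  37/9 833/240 589/240 89/36
  1133/240 102/25 67/20 769/240
  1417/240 521/100 122/25 1133/240
  215/36 1417/240 1253/240 49/9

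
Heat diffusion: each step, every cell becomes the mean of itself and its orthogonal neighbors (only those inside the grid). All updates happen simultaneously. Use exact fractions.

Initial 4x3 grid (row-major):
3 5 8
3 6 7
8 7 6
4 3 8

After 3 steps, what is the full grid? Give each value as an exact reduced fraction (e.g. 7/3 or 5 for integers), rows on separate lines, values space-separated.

After step 1:
  11/3 11/2 20/3
  5 28/5 27/4
  11/2 6 7
  5 11/2 17/3
After step 2:
  85/18 643/120 227/36
  593/120 577/100 1561/240
  43/8 148/25 305/48
  16/3 133/24 109/18
After step 3:
  676/135 39881/7200 13081/2160
  2341/450 34193/6000 44881/7200
  2157/400 34753/6000 44701/7200
  65/12 41131/7200 2585/432

Answer: 676/135 39881/7200 13081/2160
2341/450 34193/6000 44881/7200
2157/400 34753/6000 44701/7200
65/12 41131/7200 2585/432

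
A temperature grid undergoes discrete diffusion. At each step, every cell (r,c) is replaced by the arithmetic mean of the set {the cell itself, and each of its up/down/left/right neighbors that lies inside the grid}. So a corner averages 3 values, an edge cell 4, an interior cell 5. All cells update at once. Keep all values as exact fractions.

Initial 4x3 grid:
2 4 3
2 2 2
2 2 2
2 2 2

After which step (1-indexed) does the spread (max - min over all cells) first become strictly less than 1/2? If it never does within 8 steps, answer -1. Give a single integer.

Step 1: max=3, min=2, spread=1
Step 2: max=649/240, min=2, spread=169/240
Step 3: max=467/180, min=2, spread=107/180
Step 4: max=11969/4800, min=3047/1500, spread=11093/24000
  -> spread < 1/2 first at step 4
Step 5: max=6343129/2592000, min=222241/108000, spread=201869/518400
Step 6: max=373579471/155520000, min=45097573/21600000, spread=244384727/777600000
Step 7: max=7380995863/3110400000, min=410479243/194400000, spread=3614791/13824000
Step 8: max=1314389368751/559872000000, min=55283873921/25920000000, spread=601288460287/2799360000000

Answer: 4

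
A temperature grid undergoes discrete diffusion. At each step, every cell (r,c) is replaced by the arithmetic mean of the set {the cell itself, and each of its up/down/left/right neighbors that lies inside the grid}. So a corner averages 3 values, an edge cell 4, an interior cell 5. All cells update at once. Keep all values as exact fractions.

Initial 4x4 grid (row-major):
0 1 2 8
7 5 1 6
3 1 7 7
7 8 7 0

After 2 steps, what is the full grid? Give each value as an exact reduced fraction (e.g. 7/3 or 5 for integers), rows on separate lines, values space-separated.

After step 1:
  8/3 2 3 16/3
  15/4 3 21/5 11/2
  9/2 24/5 23/5 5
  6 23/4 11/2 14/3
After step 2:
  101/36 8/3 109/30 83/18
  167/48 71/20 203/50 601/120
  381/80 453/100 241/50 593/120
  65/12 441/80 1231/240 91/18

Answer: 101/36 8/3 109/30 83/18
167/48 71/20 203/50 601/120
381/80 453/100 241/50 593/120
65/12 441/80 1231/240 91/18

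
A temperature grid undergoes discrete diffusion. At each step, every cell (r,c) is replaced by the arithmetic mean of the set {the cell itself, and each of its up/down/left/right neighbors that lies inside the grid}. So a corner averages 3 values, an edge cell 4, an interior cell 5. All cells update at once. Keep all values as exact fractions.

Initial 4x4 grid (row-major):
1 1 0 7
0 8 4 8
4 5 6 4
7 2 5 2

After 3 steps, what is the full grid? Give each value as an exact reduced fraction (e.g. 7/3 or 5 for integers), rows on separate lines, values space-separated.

After step 1:
  2/3 5/2 3 5
  13/4 18/5 26/5 23/4
  4 5 24/5 5
  13/3 19/4 15/4 11/3
After step 2:
  77/36 293/120 157/40 55/12
  691/240 391/100 447/100 419/80
  199/48 443/100 19/4 1153/240
  157/36 107/24 509/120 149/36
After step 3:
  5371/2160 5587/1800 771/200 3299/720
  23533/7200 21757/6000 8917/2000 3819/800
  28469/7200 26033/6000 5447/1200 1363/288
  1867/432 7871/1800 1583/360 9493/2160

Answer: 5371/2160 5587/1800 771/200 3299/720
23533/7200 21757/6000 8917/2000 3819/800
28469/7200 26033/6000 5447/1200 1363/288
1867/432 7871/1800 1583/360 9493/2160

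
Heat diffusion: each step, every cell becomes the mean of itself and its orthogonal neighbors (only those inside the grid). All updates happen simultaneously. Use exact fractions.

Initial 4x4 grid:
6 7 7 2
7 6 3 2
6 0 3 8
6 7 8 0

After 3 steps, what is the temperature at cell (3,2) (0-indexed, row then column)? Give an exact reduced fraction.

Step 1: cell (3,2) = 9/2
Step 2: cell (3,2) = 1169/240
Step 3: cell (3,2) = 6661/1440
Full grid after step 3:
  12721/2160 39727/7200 33847/7200 9037/2160
  5099/900 30487/6000 26611/6000 7333/1800
  4753/900 29489/6000 26669/6000 1477/360
  11519/2160 36209/7200 6661/1440 9659/2160

Answer: 6661/1440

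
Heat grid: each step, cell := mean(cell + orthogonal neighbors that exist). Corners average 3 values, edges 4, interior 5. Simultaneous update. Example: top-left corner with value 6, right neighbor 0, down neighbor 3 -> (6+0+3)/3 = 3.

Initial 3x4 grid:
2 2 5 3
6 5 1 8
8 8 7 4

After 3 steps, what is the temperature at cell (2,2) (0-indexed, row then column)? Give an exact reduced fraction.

Step 1: cell (2,2) = 5
Step 2: cell (2,2) = 353/60
Step 3: cell (2,2) = 9539/1800
Full grid after step 3:
  4537/1080 30221/7200 28781/7200 9677/2160
  74537/14400 14309/3000 29563/6000 16763/3600
  12629/2160 21073/3600 9539/1800 1459/270

Answer: 9539/1800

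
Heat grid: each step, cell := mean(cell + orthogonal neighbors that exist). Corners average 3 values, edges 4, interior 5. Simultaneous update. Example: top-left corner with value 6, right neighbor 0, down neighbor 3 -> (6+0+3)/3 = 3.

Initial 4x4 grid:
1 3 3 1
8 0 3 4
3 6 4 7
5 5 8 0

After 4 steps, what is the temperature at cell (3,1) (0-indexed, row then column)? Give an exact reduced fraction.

Step 1: cell (3,1) = 6
Step 2: cell (3,1) = 1091/240
Step 3: cell (3,1) = 35957/7200
Step 4: cell (3,1) = 987431/216000
Full grid after step 4:
  70363/21600 46993/14400 652063/216000 206209/64800
  4591/1200 211117/60000 655591/180000 186427/54000
  228509/54000 791663/180000 49057/12000 8407/2000
  307817/64800 987431/216000 336397/72000 19063/4320

Answer: 987431/216000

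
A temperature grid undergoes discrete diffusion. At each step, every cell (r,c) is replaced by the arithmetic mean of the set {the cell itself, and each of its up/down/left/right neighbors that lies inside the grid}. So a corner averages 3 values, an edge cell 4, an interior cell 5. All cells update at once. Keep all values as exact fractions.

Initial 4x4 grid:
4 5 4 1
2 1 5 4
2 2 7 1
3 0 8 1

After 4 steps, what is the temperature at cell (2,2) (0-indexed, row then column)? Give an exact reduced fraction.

Answer: 609821/180000

Derivation:
Step 1: cell (2,2) = 23/5
Step 2: cell (2,2) = 369/100
Step 3: cell (2,2) = 851/240
Step 4: cell (2,2) = 609821/180000
Full grid after step 4:
  199741/64800 710719/216000 245357/72000 73741/21600
  39649/13500 567487/180000 1643/480 13729/4000
  72971/27000 553183/180000 609821/180000 3035/864
  34937/12960 643063/216000 147283/43200 228167/64800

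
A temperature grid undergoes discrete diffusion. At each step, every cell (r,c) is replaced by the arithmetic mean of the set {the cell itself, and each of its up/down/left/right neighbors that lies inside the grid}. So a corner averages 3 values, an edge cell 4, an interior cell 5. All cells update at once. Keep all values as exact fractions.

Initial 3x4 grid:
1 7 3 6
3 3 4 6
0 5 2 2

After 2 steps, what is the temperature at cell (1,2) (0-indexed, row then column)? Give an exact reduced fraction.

Step 1: cell (1,2) = 18/5
Step 2: cell (1,2) = 83/20
Full grid after step 2:
  107/36 497/120 171/40 29/6
  749/240 63/20 83/20 493/120
  83/36 769/240 761/240 133/36

Answer: 83/20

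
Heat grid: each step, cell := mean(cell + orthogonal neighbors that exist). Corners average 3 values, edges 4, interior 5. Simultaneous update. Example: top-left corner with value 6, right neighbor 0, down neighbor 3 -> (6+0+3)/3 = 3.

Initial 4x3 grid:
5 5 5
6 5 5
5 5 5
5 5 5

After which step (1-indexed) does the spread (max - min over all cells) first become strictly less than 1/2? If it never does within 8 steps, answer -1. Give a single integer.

Answer: 1

Derivation:
Step 1: max=16/3, min=5, spread=1/3
  -> spread < 1/2 first at step 1
Step 2: max=631/120, min=5, spread=31/120
Step 3: max=5611/1080, min=5, spread=211/1080
Step 4: max=556897/108000, min=9047/1800, spread=14077/108000
Step 5: max=5000407/972000, min=543683/108000, spread=5363/48600
Step 6: max=149540809/29160000, min=302869/60000, spread=93859/1166400
Step 7: max=8958274481/1749600000, min=491336467/97200000, spread=4568723/69984000
Step 8: max=536660435629/104976000000, min=14761618889/2916000000, spread=8387449/167961600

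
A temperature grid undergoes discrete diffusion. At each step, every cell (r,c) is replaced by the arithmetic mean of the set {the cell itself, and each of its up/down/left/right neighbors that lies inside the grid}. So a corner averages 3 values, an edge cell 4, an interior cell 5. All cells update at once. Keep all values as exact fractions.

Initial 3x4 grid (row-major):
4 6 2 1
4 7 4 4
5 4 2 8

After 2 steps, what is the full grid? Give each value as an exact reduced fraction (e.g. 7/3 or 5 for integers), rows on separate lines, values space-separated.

Answer: 173/36 53/12 53/15 59/18
19/4 461/100 104/25 301/80
83/18 55/12 131/30 161/36

Derivation:
After step 1:
  14/3 19/4 13/4 7/3
  5 5 19/5 17/4
  13/3 9/2 9/2 14/3
After step 2:
  173/36 53/12 53/15 59/18
  19/4 461/100 104/25 301/80
  83/18 55/12 131/30 161/36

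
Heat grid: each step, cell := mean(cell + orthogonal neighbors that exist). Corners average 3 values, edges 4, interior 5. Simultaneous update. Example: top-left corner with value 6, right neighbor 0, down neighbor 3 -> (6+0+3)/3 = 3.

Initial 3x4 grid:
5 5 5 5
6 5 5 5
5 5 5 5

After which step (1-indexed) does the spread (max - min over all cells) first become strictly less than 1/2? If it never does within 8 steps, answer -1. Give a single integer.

Step 1: max=16/3, min=5, spread=1/3
  -> spread < 1/2 first at step 1
Step 2: max=1267/240, min=5, spread=67/240
Step 3: max=11237/2160, min=5, spread=437/2160
Step 4: max=4477531/864000, min=5009/1000, spread=29951/172800
Step 5: max=40095821/7776000, min=16954/3375, spread=206761/1555200
Step 6: max=16008195571/3110400000, min=27165671/5400000, spread=14430763/124416000
Step 7: max=958227741689/186624000000, min=2177652727/432000000, spread=139854109/1492992000
Step 8: max=57409671890251/11197440000000, min=196251228977/38880000000, spread=7114543559/89579520000

Answer: 1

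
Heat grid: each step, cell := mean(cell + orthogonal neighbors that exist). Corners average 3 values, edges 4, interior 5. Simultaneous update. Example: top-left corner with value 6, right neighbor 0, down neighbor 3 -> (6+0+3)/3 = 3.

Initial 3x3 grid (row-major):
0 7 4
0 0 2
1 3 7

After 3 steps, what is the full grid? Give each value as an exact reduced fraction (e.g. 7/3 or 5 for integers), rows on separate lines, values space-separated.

After step 1:
  7/3 11/4 13/3
  1/4 12/5 13/4
  4/3 11/4 4
After step 2:
  16/9 709/240 31/9
  379/240 57/25 839/240
  13/9 629/240 10/3
After step 3:
  284/135 37643/14400 1781/540
  25493/14400 1293/500 45193/14400
  254/135 34843/14400 63/20

Answer: 284/135 37643/14400 1781/540
25493/14400 1293/500 45193/14400
254/135 34843/14400 63/20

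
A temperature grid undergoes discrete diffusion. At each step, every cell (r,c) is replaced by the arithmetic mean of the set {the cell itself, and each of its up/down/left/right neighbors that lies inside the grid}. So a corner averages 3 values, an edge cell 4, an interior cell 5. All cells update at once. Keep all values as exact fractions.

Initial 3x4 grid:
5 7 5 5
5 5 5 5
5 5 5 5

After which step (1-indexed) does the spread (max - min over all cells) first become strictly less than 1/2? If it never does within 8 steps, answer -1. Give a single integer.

Step 1: max=17/3, min=5, spread=2/3
Step 2: max=331/60, min=5, spread=31/60
Step 3: max=2911/540, min=5, spread=211/540
  -> spread < 1/2 first at step 3
Step 4: max=286897/54000, min=4547/900, spread=14077/54000
Step 5: max=2570407/486000, min=273683/54000, spread=5363/24300
Step 6: max=76640809/14580000, min=152869/30000, spread=93859/583200
Step 7: max=4584274481/874800000, min=248336467/48600000, spread=4568723/34992000
Step 8: max=274220435629/52488000000, min=7471618889/1458000000, spread=8387449/83980800

Answer: 3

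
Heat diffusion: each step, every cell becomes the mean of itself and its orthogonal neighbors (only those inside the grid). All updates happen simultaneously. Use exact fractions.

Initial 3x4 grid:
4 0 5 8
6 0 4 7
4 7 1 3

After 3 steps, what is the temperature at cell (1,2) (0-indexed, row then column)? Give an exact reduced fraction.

Step 1: cell (1,2) = 17/5
Step 2: cell (1,2) = 203/50
Step 3: cell (1,2) = 23489/6000
Full grid after step 3:
  464/135 12229/3600 3821/900 649/135
  8501/2400 7363/2000 23489/6000 33563/7200
  8629/2160 26233/7200 28393/7200 9049/2160

Answer: 23489/6000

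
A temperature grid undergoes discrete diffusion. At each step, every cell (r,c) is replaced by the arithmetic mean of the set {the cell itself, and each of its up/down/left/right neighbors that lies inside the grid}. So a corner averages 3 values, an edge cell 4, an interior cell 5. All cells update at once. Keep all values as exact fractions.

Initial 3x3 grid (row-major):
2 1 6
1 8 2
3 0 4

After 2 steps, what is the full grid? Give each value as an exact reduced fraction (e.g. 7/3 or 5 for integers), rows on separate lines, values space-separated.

After step 1:
  4/3 17/4 3
  7/2 12/5 5
  4/3 15/4 2
After step 2:
  109/36 659/240 49/12
  257/120 189/50 31/10
  103/36 569/240 43/12

Answer: 109/36 659/240 49/12
257/120 189/50 31/10
103/36 569/240 43/12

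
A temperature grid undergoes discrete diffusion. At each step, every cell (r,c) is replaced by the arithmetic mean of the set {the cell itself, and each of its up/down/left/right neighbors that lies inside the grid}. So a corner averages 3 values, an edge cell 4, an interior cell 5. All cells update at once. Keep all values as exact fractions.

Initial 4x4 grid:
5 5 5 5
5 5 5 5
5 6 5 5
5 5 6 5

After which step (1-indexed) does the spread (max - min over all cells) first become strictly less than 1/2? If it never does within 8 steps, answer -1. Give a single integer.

Step 1: max=11/2, min=5, spread=1/2
Step 2: max=1289/240, min=5, spread=89/240
  -> spread < 1/2 first at step 2
Step 3: max=12701/2400, min=5, spread=701/2400
Step 4: max=226969/43200, min=20149/4000, spread=46799/216000
Step 5: max=11296697/2160000, min=272671/54000, spread=389857/2160000
Step 6: max=1012959959/194400000, min=273727/54000, spread=27542759/194400000
Step 7: max=10109171201/1944000000, min=24690011/4860000, spread=77722267/648000000
Step 8: max=302602377101/58320000000, min=24741270971/4860000000, spread=5707125449/58320000000

Answer: 2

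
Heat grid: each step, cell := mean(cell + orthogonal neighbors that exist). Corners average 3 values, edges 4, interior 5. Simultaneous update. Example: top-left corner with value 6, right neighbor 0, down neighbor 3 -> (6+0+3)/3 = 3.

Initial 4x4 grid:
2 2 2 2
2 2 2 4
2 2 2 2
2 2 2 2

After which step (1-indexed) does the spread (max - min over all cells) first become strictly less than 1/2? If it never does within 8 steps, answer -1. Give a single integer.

Step 1: max=8/3, min=2, spread=2/3
Step 2: max=151/60, min=2, spread=31/60
Step 3: max=1291/540, min=2, spread=211/540
  -> spread < 1/2 first at step 3
Step 4: max=124843/54000, min=2, spread=16843/54000
Step 5: max=1110643/486000, min=9079/4500, spread=130111/486000
Step 6: max=32802367/14580000, min=547159/270000, spread=3255781/14580000
Step 7: max=975153691/437400000, min=551107/270000, spread=82360351/437400000
Step 8: max=28995316891/13122000000, min=99706441/48600000, spread=2074577821/13122000000

Answer: 3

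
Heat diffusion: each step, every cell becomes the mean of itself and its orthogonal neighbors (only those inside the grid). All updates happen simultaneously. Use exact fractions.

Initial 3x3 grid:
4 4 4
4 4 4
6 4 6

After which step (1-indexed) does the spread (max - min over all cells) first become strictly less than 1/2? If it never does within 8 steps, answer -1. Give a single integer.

Step 1: max=5, min=4, spread=1
Step 2: max=85/18, min=4, spread=13/18
Step 3: max=3317/720, min=299/72, spread=109/240
  -> spread < 1/2 first at step 3
Step 4: max=58469/12960, min=7561/1800, spread=20149/64800
Step 5: max=11597933/2592000, min=1105291/259200, spread=545023/2592000
Step 6: max=689463751/155520000, min=13891237/3240000, spread=36295/248832
Step 7: max=41209970597/9331200000, min=3354535831/777600000, spread=305773/2985984
Step 8: max=2462802670159/559872000000, min=33646575497/7776000000, spread=2575951/35831808

Answer: 3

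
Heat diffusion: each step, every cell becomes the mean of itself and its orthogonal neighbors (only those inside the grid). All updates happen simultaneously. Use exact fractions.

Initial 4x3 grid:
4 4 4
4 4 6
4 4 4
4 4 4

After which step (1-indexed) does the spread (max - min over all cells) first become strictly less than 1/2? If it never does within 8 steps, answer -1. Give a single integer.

Step 1: max=14/3, min=4, spread=2/3
Step 2: max=271/60, min=4, spread=31/60
Step 3: max=2371/540, min=4, spread=211/540
  -> spread < 1/2 first at step 3
Step 4: max=232897/54000, min=3647/900, spread=14077/54000
Step 5: max=2084407/486000, min=219683/54000, spread=5363/24300
Step 6: max=62060809/14580000, min=122869/30000, spread=93859/583200
Step 7: max=3709474481/874800000, min=199736467/48600000, spread=4568723/34992000
Step 8: max=221732435629/52488000000, min=6013618889/1458000000, spread=8387449/83980800

Answer: 3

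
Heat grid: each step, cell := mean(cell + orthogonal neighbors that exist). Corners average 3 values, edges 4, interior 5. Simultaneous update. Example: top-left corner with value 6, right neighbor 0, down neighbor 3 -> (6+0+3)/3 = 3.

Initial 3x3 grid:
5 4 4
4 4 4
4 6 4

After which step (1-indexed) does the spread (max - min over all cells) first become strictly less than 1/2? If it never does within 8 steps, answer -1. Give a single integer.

Step 1: max=14/3, min=4, spread=2/3
Step 2: max=547/120, min=49/12, spread=19/40
  -> spread < 1/2 first at step 2
Step 3: max=9679/2160, min=3023/720, spread=61/216
Step 4: max=573113/129600, min=182521/43200, spread=511/2592
Step 5: max=34252111/7776000, min=11058287/2592000, spread=4309/31104
Step 6: max=2043591017/466560000, min=666074089/155520000, spread=36295/373248
Step 7: max=122277658399/27993600000, min=40122192383/9331200000, spread=305773/4478976
Step 8: max=7317973692953/1679616000000, min=2412491741401/559872000000, spread=2575951/53747712

Answer: 2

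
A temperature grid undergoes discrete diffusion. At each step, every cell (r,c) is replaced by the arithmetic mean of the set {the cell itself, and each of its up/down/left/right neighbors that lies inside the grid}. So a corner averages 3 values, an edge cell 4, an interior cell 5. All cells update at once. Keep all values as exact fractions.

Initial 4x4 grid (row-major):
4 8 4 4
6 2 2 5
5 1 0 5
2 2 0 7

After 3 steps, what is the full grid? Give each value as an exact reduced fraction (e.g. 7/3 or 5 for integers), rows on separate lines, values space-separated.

After step 1:
  6 9/2 9/2 13/3
  17/4 19/5 13/5 4
  7/2 2 8/5 17/4
  3 5/4 9/4 4
After step 2:
  59/12 47/10 239/60 77/18
  351/80 343/100 33/10 911/240
  51/16 243/100 127/50 277/80
  31/12 17/8 91/40 7/2
After step 3:
  3361/720 1703/400 2927/720 8681/2160
  9553/2400 7299/2000 20459/6000 5341/1440
  7553/2400 1097/400 5603/2000 7979/2400
  379/144 353/150 261/100 739/240

Answer: 3361/720 1703/400 2927/720 8681/2160
9553/2400 7299/2000 20459/6000 5341/1440
7553/2400 1097/400 5603/2000 7979/2400
379/144 353/150 261/100 739/240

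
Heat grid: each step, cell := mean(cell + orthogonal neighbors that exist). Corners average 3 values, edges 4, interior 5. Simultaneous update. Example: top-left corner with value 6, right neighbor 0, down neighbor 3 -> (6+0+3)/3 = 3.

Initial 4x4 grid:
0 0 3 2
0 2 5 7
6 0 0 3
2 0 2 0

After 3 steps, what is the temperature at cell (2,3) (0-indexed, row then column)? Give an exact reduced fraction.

Answer: 3491/1440

Derivation:
Step 1: cell (2,3) = 5/2
Step 2: cell (2,3) = 125/48
Step 3: cell (2,3) = 3491/1440
Full grid after step 3:
  893/720 4253/2400 6221/2400 1189/360
  643/400 3551/2000 2593/1000 2487/800
  1243/720 5423/3000 12247/6000 3491/1440
  1943/1080 14/9 283/180 785/432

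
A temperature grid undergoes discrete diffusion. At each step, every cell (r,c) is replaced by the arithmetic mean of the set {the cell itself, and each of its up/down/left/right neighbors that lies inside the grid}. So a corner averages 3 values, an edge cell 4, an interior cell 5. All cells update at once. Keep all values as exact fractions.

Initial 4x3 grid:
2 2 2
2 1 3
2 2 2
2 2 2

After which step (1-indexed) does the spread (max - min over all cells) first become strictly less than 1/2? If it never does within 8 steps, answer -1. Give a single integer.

Answer: 2

Derivation:
Step 1: max=7/3, min=7/4, spread=7/12
Step 2: max=103/48, min=11/6, spread=5/16
  -> spread < 1/2 first at step 2
Step 3: max=223/108, min=4511/2400, spread=4001/21600
Step 4: max=439241/216000, min=9193/4800, spread=6389/54000
Step 5: max=34028/16875, min=116119/60000, spread=1753/21600
Step 6: max=77965483/38880000, min=302983307/155520000, spread=71029/1244160
Step 7: max=1941492413/972000000, min=7612152527/3888000000, spread=410179/10368000
Step 8: max=278979613423/139968000000, min=1098788580067/559872000000, spread=45679663/1492992000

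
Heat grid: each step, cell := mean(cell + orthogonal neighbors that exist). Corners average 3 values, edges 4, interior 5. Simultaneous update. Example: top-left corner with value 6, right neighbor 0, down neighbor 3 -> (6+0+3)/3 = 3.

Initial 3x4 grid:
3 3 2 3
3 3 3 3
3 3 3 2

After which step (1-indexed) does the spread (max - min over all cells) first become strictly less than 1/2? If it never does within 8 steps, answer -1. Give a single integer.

Answer: 1

Derivation:
Step 1: max=3, min=8/3, spread=1/3
  -> spread < 1/2 first at step 1
Step 2: max=3, min=653/240, spread=67/240
Step 3: max=143/48, min=5893/2160, spread=271/1080
Step 4: max=7079/2400, min=356801/129600, spread=5093/25920
Step 5: max=633389/216000, min=21516499/7776000, spread=257101/1555200
Step 6: max=18892033/6480000, min=1298026001/466560000, spread=497603/3732480
Step 7: max=188153887/64800000, min=78186762859/27993600000, spread=123828653/1119744000
Step 8: max=16873704587/5832000000, min=4707706115681/1679616000000, spread=1215366443/13436928000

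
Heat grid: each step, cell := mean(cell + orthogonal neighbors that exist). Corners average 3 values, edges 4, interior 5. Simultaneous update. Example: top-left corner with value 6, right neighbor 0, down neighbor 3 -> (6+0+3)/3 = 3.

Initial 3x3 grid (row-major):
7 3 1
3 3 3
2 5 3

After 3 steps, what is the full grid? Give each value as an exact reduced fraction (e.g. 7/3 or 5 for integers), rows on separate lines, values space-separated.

After step 1:
  13/3 7/2 7/3
  15/4 17/5 5/2
  10/3 13/4 11/3
After step 2:
  139/36 407/120 25/9
  889/240 82/25 119/40
  31/9 273/80 113/36
After step 3:
  7889/2160 23959/7200 823/270
  51443/14400 5029/1500 7303/2400
  1901/540 15931/4800 6859/2160

Answer: 7889/2160 23959/7200 823/270
51443/14400 5029/1500 7303/2400
1901/540 15931/4800 6859/2160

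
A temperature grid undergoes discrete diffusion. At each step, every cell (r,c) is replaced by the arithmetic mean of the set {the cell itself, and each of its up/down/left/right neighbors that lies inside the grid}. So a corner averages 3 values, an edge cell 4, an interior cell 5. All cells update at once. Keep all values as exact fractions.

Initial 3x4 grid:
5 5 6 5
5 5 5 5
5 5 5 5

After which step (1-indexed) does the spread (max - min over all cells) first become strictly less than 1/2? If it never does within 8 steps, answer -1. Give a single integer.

Answer: 1

Derivation:
Step 1: max=16/3, min=5, spread=1/3
  -> spread < 1/2 first at step 1
Step 2: max=631/120, min=5, spread=31/120
Step 3: max=5611/1080, min=5, spread=211/1080
Step 4: max=556897/108000, min=9047/1800, spread=14077/108000
Step 5: max=5000407/972000, min=543683/108000, spread=5363/48600
Step 6: max=149540809/29160000, min=302869/60000, spread=93859/1166400
Step 7: max=8958274481/1749600000, min=491336467/97200000, spread=4568723/69984000
Step 8: max=536660435629/104976000000, min=14761618889/2916000000, spread=8387449/167961600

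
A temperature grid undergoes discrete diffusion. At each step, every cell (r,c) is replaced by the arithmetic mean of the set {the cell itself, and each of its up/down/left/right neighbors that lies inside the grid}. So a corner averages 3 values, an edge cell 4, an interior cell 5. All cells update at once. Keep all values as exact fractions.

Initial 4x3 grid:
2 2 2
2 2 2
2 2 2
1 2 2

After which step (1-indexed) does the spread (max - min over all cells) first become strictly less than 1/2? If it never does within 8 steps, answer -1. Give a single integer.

Step 1: max=2, min=5/3, spread=1/3
  -> spread < 1/2 first at step 1
Step 2: max=2, min=31/18, spread=5/18
Step 3: max=2, min=391/216, spread=41/216
Step 4: max=2, min=47623/25920, spread=4217/25920
Step 5: max=14321/7200, min=2901251/1555200, spread=38417/311040
Step 6: max=285403/144000, min=175423789/93312000, spread=1903471/18662400
Step 7: max=8524241/4320000, min=10596450911/5598720000, spread=18038617/223948800
Step 8: max=764673241/388800000, min=638578217149/335923200000, spread=883978523/13436928000

Answer: 1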